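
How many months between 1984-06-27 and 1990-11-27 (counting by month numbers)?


From June 1984 to November 1990
6 years * 12 = 72 months, plus 5 months = 77

77 months


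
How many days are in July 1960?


July 1960

31 days


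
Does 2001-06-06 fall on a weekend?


Anchor: Jan 1, 2001. With p = 2001 - 1 = 2000: (p + p//4 - p//100 + p//400) mod 7 = (2000 + 500 - 20 + 5) mod 7 = 2485 mod 7 = 0 -> Monday (Mon=0 ... Sun=6)
Day of year: 157; offset = 156
Weekday index = (0 + 156) mod 7 = 2 -> Wednesday
Weekend days: Saturday, Sunday

No


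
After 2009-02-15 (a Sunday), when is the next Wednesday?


Current: Sunday
Target: Wednesday
Days ahead: 3

Next Wednesday: 2009-02-18


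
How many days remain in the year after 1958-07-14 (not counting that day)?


Day of year: 195 of 365
Remaining = 365 - 195

170 days


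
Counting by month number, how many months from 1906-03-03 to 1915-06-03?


From March 1906 to June 1915
9 years * 12 = 108 months, plus 3 months = 111

111 months


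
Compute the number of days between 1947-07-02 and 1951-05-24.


From 1947-07-02 to 1951-05-24
1947-07-02: days before July = 31 + 28 + 31 + 30 + 31 + 30 = 181 (1947 is not a leap year); day of year = 181 + 2 = 183
1951-05-24: days before May = 31 + 28 + 31 + 30 = 120 (1951 is not a leap year); day of year = 120 + 24 = 144
Rest of 1947: 365 - 183 = 182
Full years 1948 (366), 1949 (365), 1950 (365): 1096
Total = 182 + 1096 + 144 = 1422

1422 days


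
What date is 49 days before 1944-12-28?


Start: 1944-12-28, subtract 49 days
Back 28 days from December 28 reaches November 30, 1944 -> 21 left
November 1944: 30 - 21 = 9 -> lands on November 9

Result: 1944-11-09


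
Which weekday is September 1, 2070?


Target: September 1, 2070
Anchor: Jan 1, 2070. With p = 2070 - 1 = 2069: (p + p//4 - p//100 + p//400) mod 7 = (2069 + 517 - 20 + 5) mod 7 = 2571 mod 7 = 2 -> Wednesday (Mon=0 ... Sun=6)
Days before September (Jan-Aug): 243 days
Weekday index = (2 + 243) mod 7 = 0

Monday


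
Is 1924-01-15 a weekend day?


Anchor: Jan 1, 1924. With p = 1924 - 1 = 1923: (p + p//4 - p//100 + p//400) mod 7 = (1923 + 480 - 19 + 4) mod 7 = 2388 mod 7 = 1 -> Tuesday (Mon=0 ... Sun=6)
Day of year: 15; offset = 14
Weekday index = (1 + 14) mod 7 = 1 -> Tuesday
Weekend days: Saturday, Sunday

No


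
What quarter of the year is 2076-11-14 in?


Month: November (month 11)
Q1: Jan-Mar, Q2: Apr-Jun, Q3: Jul-Sep, Q4: Oct-Dec

Q4


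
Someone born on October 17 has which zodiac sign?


Date: October 17
Conventional tropical zodiac dates: Libra from September 23 onward; Scorpio starts October 23
October 17 falls within the Libra range

Libra


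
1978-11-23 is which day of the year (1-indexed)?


Date: November 23, 1978
Days in months 1 through 10: 304
Plus 23 days in November

Day of year: 327


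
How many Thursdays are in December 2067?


December 2067 has 31 days
Anchor: Jan 1, 2067. With p = 2067 - 1 = 2066: (p + p//4 - p//100 + p//400) mod 7 = (2066 + 516 - 20 + 5) mod 7 = 2567 mod 7 = 5 -> Saturday (Mon=0 ... Sun=6)
Days before December (Jan-Nov): 334; December 1 index = (5 + 334) mod 7 = 3 -> Thursday
First Thursday is December 1
Thursdays: 1, 8, 15, 22, 29

5 Thursdays


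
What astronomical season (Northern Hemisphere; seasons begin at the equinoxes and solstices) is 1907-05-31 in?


Date: May 31
Astronomical Spring (approx.; exact equinox/solstice day varies by year): March 20 to June 20
May 31 falls within the Spring window

Spring


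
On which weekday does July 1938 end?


July 1938 has 31 days
Anchor: Jan 1, 1938. With p = 1938 - 1 = 1937: (p + p//4 - p//100 + p//400) mod 7 = (1937 + 484 - 19 + 4) mod 7 = 2406 mod 7 = 5 -> Saturday (Mon=0 ... Sun=6)
Days before July (Jan-Jun): 181; July 1 index = (5 + 181) mod 7 = 4 -> Friday
Last day offset: 31 - 1 = 30 days
Weekday index = (4 + 30) mod 7 = 6

Sunday, July 31


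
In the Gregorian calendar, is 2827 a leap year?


Gregorian leap year rule: divisible by 4, but not by 100, unless also by 400.
2827 is not divisible by 4 -> not a leap year

No


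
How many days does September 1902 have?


September 1902

30 days


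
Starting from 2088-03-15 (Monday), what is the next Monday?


Current: Monday
Target: Monday
Days ahead: 7

Next Monday: 2088-03-22


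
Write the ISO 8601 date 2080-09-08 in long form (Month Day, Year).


ISO 2080-09-08 parses as year=2080, month=09, day=08
Month 9 -> September

September 8, 2080


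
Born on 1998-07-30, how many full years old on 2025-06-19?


Birth: 1998-07-30
Reference: 2025-06-19
Year difference: 2025 - 1998 = 27
Birthday not yet reached in 2025, subtract 1

26 years old


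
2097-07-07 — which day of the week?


Date: July 7, 2097
Anchor: Jan 1, 2097. With p = 2097 - 1 = 2096: (p + p//4 - p//100 + p//400) mod 7 = (2096 + 524 - 20 + 5) mod 7 = 2605 mod 7 = 1 -> Tuesday (Mon=0 ... Sun=6)
Days before July (Jan-Jun): 181; offset = 181 + 7 - 1 = 187
Weekday index = (1 + 187) mod 7 = 6

Day of the week: Sunday


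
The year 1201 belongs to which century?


Century = (year - 1) // 100 + 1
= (1201 - 1) // 100 + 1
= 1200 // 100 + 1
= 12 + 1

13th century


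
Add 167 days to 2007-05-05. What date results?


Start: 2007-05-05, add 167 days
May 2007 has 31 days: 31 - 5 = 26 days to May 31 -> 141 left
June 2007 has 30 days -> 111 left
July 2007 has 31 days -> 80 left
August 2007 has 31 days -> 49 left
September 2007 has 30 days -> 19 left
October 2007: 19 <= 31 -> lands on October 19

Result: 2007-10-19


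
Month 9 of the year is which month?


Month 9 of 12

September


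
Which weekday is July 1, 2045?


Target: July 1, 2045
Anchor: Jan 1, 2045. With p = 2045 - 1 = 2044: (p + p//4 - p//100 + p//400) mod 7 = (2044 + 511 - 20 + 5) mod 7 = 2540 mod 7 = 6 -> Sunday (Mon=0 ... Sun=6)
Days before July (Jan-Jun): 181 days
Weekday index = (6 + 181) mod 7 = 5

Saturday


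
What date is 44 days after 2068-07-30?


Start: 2068-07-30, add 44 days
July 2068 has 31 days: 31 - 30 = 1 day to July 31 -> 43 left
August 2068 has 31 days -> 12 left
September 2068: 12 <= 30 -> lands on September 12

Result: 2068-09-12


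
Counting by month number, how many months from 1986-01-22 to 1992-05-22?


From January 1986 to May 1992
6 years * 12 = 72 months, plus 4 months = 76

76 months


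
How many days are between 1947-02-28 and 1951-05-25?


From 1947-02-28 to 1951-05-25
1947-02-28: days before February = 31; day of year = 31 + 28 = 59
1951-05-25: days before May = 31 + 28 + 31 + 30 = 120 (1951 is not a leap year); day of year = 120 + 25 = 145
Rest of 1947: 365 - 59 = 306
Full years 1948 (366), 1949 (365), 1950 (365): 1096
Total = 306 + 1096 + 145 = 1547

1547 days


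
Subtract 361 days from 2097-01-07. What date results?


Start: 2097-01-07, subtract 361 days
Back 7 days from January 7 reaches December 31, 2096 -> 354 left
December 2096 has 31 days -> back to November 30, 2096 -> 323 left
November 2096 has 30 days -> back to October 31, 2096 -> 293 left
October 2096 has 31 days -> back to September 30, 2096 -> 262 left
September 2096 has 30 days -> back to August 31, 2096 -> 232 left
August 2096 has 31 days -> back to July 31, 2096 -> 201 left
July 2096 has 31 days -> back to June 30, 2096 -> 170 left
June 2096 has 30 days -> back to May 31, 2096 -> 140 left
May 2096 has 31 days -> back to April 30, 2096 -> 109 left
April 2096 has 30 days -> back to March 31, 2096 -> 79 left
March 2096 has 31 days -> back to February 29, 2096 -> 48 left
February 2096 has 29 days -> back to January 31, 2096 -> 19 left
January 2096: 31 - 19 = 12 -> lands on January 12

Result: 2096-01-12


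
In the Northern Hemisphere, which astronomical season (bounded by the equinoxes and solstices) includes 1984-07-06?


Date: July 6
Astronomical Summer (approx.; exact equinox/solstice day varies by year): June 21 to September 21
July 6 falls within the Summer window

Summer


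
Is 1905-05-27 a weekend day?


Anchor: Jan 1, 1905. With p = 1905 - 1 = 1904: (p + p//4 - p//100 + p//400) mod 7 = (1904 + 476 - 19 + 4) mod 7 = 2365 mod 7 = 6 -> Sunday (Mon=0 ... Sun=6)
Day of year: 147; offset = 146
Weekday index = (6 + 146) mod 7 = 5 -> Saturday
Weekend days: Saturday, Sunday

Yes


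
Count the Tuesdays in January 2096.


January 2096 has 31 days
Anchor: Jan 1, 2096. With p = 2096 - 1 = 2095: (p + p//4 - p//100 + p//400) mod 7 = (2095 + 523 - 20 + 5) mod 7 = 2603 mod 7 = 6 -> Sunday (Mon=0 ... Sun=6)
January 1 is the anchor itself -> Sunday
First Tuesday is January 3
Tuesdays: 3, 10, 17, 24, 31

5 Tuesdays


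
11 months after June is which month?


June is month 6
6 + 11 = 17; wrap: 17 - 12 = 5

May


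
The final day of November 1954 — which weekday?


November 1954 has 30 days
Anchor: Jan 1, 1954. With p = 1954 - 1 = 1953: (p + p//4 - p//100 + p//400) mod 7 = (1953 + 488 - 19 + 4) mod 7 = 2426 mod 7 = 4 -> Friday (Mon=0 ... Sun=6)
Days before November (Jan-Oct): 304; November 1 index = (4 + 304) mod 7 = 0 -> Monday
Last day offset: 30 - 1 = 29 days
Weekday index = (0 + 29) mod 7 = 1

Tuesday, November 30


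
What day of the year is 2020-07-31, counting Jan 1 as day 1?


Date: July 31, 2020
Days in months 1 through 6: 182
Plus 31 days in July

Day of year: 213


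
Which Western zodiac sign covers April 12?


Date: April 12
Conventional tropical zodiac dates: Aries from March 21 onward; Taurus starts April 20
April 12 falls within the Aries range

Aries


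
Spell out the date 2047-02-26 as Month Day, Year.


ISO 2047-02-26 parses as year=2047, month=02, day=26
Month 2 -> February

February 26, 2047


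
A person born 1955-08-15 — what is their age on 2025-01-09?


Birth: 1955-08-15
Reference: 2025-01-09
Year difference: 2025 - 1955 = 70
Birthday not yet reached in 2025, subtract 1

69 years old


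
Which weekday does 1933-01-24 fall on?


Date: January 24, 1933
Anchor: Jan 1, 1933. With p = 1933 - 1 = 1932: (p + p//4 - p//100 + p//400) mod 7 = (1932 + 483 - 19 + 4) mod 7 = 2400 mod 7 = 6 -> Sunday (Mon=0 ... Sun=6)
Days into year = 24 - 1 = 23
Weekday index = (6 + 23) mod 7 = 1

Day of the week: Tuesday


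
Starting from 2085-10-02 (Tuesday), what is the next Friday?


Current: Tuesday
Target: Friday
Days ahead: 3

Next Friday: 2085-10-05


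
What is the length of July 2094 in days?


July 2094

31 days


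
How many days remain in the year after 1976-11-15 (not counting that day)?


Day of year: 320 of 366
Remaining = 366 - 320

46 days


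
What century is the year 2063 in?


Century = (year - 1) // 100 + 1
= (2063 - 1) // 100 + 1
= 2062 // 100 + 1
= 20 + 1

21st century


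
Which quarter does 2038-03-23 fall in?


Month: March (month 3)
Q1: Jan-Mar, Q2: Apr-Jun, Q3: Jul-Sep, Q4: Oct-Dec

Q1


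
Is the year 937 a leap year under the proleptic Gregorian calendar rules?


Gregorian leap year rule: divisible by 4, but not by 100, unless also by 400.
937 is not divisible by 4 -> not a leap year

No


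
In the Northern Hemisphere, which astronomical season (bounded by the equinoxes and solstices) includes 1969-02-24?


Date: February 24
Astronomical Winter (approx.; exact equinox/solstice day varies by year): December 21 to March 19
February 24 falls within the Winter window

Winter


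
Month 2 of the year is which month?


Month 2 of 12

February


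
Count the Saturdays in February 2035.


February 2035 has 28 days
Anchor: Jan 1, 2035. With p = 2035 - 1 = 2034: (p + p//4 - p//100 + p//400) mod 7 = (2034 + 508 - 20 + 5) mod 7 = 2527 mod 7 = 0 -> Monday (Mon=0 ... Sun=6)
Days before February (Jan): 31; February 1 index = (0 + 31) mod 7 = 3 -> Thursday
First Saturday is February 3
Saturdays: 3, 10, 17, 24

4 Saturdays


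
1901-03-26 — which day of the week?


Date: March 26, 1901
Anchor: Jan 1, 1901. With p = 1901 - 1 = 1900: (p + p//4 - p//100 + p//400) mod 7 = (1900 + 475 - 19 + 4) mod 7 = 2360 mod 7 = 1 -> Tuesday (Mon=0 ... Sun=6)
Days before March (Jan-Feb): 59; offset = 59 + 26 - 1 = 84
Weekday index = (1 + 84) mod 7 = 1

Day of the week: Tuesday


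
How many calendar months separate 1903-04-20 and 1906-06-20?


From April 1903 to June 1906
3 years * 12 = 36 months, plus 2 months = 38

38 months


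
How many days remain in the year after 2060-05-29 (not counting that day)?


Day of year: 150 of 366
Remaining = 366 - 150

216 days


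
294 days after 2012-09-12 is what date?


Start: 2012-09-12, add 294 days
September 2012 has 30 days: 30 - 12 = 18 days to September 30 -> 276 left
October 2012 has 31 days -> 245 left
November 2012 has 30 days -> 215 left
December 2012 has 31 days -> 184 left
January 2013 has 31 days -> 153 left
February 2013 has 28 days -> 125 left
March 2013 has 31 days -> 94 left
April 2013 has 30 days -> 64 left
May 2013 has 31 days -> 33 left
June 2013 has 30 days -> 3 left
July 2013: 3 <= 31 -> lands on July 3

Result: 2013-07-03


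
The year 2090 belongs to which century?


Century = (year - 1) // 100 + 1
= (2090 - 1) // 100 + 1
= 2089 // 100 + 1
= 20 + 1

21st century


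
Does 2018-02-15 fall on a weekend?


Anchor: Jan 1, 2018. With p = 2018 - 1 = 2017: (p + p//4 - p//100 + p//400) mod 7 = (2017 + 504 - 20 + 5) mod 7 = 2506 mod 7 = 0 -> Monday (Mon=0 ... Sun=6)
Day of year: 46; offset = 45
Weekday index = (0 + 45) mod 7 = 3 -> Thursday
Weekend days: Saturday, Sunday

No


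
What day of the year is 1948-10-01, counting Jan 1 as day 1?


Date: October 1, 1948
Days in months 1 through 9: 274
Plus 1 days in October

Day of year: 275


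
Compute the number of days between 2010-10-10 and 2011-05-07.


From 2010-10-10 to 2011-05-07
2010-10-10: days before October = 31 + 28 + 31 + 30 + 31 + 30 + 31 + 31 + 30 = 273 (2010 is not a leap year); day of year = 273 + 10 = 283
2011-05-07: days before May = 31 + 28 + 31 + 30 = 120 (2011 is not a leap year); day of year = 120 + 7 = 127
Rest of 2010: 365 - 283 = 82
Total = 82 + 127 = 209

209 days


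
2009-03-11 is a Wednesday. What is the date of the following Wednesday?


Current: Wednesday
Target: Wednesday
Days ahead: 7

Next Wednesday: 2009-03-18


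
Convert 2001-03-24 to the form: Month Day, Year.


ISO 2001-03-24 parses as year=2001, month=03, day=24
Month 3 -> March

March 24, 2001


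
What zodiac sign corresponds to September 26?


Date: September 26
Conventional tropical zodiac dates: Libra from September 23 onward; Scorpio starts October 23
September 26 falls within the Libra range

Libra


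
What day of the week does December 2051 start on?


Target: December 1, 2051
Anchor: Jan 1, 2051. With p = 2051 - 1 = 2050: (p + p//4 - p//100 + p//400) mod 7 = (2050 + 512 - 20 + 5) mod 7 = 2547 mod 7 = 6 -> Sunday (Mon=0 ... Sun=6)
Days before December (Jan-Nov): 334 days
Weekday index = (6 + 334) mod 7 = 4

Friday


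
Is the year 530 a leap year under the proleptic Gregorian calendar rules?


Gregorian leap year rule: divisible by 4, but not by 100, unless also by 400.
530 is not divisible by 4 -> not a leap year

No


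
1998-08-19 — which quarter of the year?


Month: August (month 8)
Q1: Jan-Mar, Q2: Apr-Jun, Q3: Jul-Sep, Q4: Oct-Dec

Q3


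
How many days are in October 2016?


October 2016

31 days


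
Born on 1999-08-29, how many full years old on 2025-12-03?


Birth: 1999-08-29
Reference: 2025-12-03
Year difference: 2025 - 1999 = 26

26 years old


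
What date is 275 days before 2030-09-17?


Start: 2030-09-17, subtract 275 days
Back 17 days from September 17 reaches August 31, 2030 -> 258 left
August 2030 has 31 days -> back to July 31, 2030 -> 227 left
July 2030 has 31 days -> back to June 30, 2030 -> 196 left
June 2030 has 30 days -> back to May 31, 2030 -> 166 left
May 2030 has 31 days -> back to April 30, 2030 -> 135 left
April 2030 has 30 days -> back to March 31, 2030 -> 105 left
March 2030 has 31 days -> back to February 28, 2030 -> 74 left
February 2030 has 28 days -> back to January 31, 2030 -> 46 left
January 2030 has 31 days -> back to December 31, 2029 -> 15 left
December 2029: 31 - 15 = 16 -> lands on December 16

Result: 2029-12-16


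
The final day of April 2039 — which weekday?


April 2039 has 30 days
Anchor: Jan 1, 2039. With p = 2039 - 1 = 2038: (p + p//4 - p//100 + p//400) mod 7 = (2038 + 509 - 20 + 5) mod 7 = 2532 mod 7 = 5 -> Saturday (Mon=0 ... Sun=6)
Days before April (Jan-Mar): 90; April 1 index = (5 + 90) mod 7 = 4 -> Friday
Last day offset: 30 - 1 = 29 days
Weekday index = (4 + 29) mod 7 = 5

Saturday, April 30


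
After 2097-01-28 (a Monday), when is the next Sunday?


Current: Monday
Target: Sunday
Days ahead: 6

Next Sunday: 2097-02-03


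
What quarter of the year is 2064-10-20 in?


Month: October (month 10)
Q1: Jan-Mar, Q2: Apr-Jun, Q3: Jul-Sep, Q4: Oct-Dec

Q4


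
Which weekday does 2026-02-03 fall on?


Date: February 3, 2026
Anchor: Jan 1, 2026. With p = 2026 - 1 = 2025: (p + p//4 - p//100 + p//400) mod 7 = (2025 + 506 - 20 + 5) mod 7 = 2516 mod 7 = 3 -> Thursday (Mon=0 ... Sun=6)
Days before February (Jan): 31; offset = 31 + 3 - 1 = 33
Weekday index = (3 + 33) mod 7 = 1

Day of the week: Tuesday


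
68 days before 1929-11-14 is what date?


Start: 1929-11-14, subtract 68 days
Back 14 days from November 14 reaches October 31, 1929 -> 54 left
October 1929 has 31 days -> back to September 30, 1929 -> 23 left
September 1929: 30 - 23 = 7 -> lands on September 7

Result: 1929-09-07


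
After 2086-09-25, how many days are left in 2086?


Day of year: 268 of 365
Remaining = 365 - 268

97 days


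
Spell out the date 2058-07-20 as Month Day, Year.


ISO 2058-07-20 parses as year=2058, month=07, day=20
Month 7 -> July

July 20, 2058


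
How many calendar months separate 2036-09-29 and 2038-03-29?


From September 2036 to March 2038
2 years * 12 = 24 months, minus 6 months = 18

18 months


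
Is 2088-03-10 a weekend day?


Anchor: Jan 1, 2088. With p = 2088 - 1 = 2087: (p + p//4 - p//100 + p//400) mod 7 = (2087 + 521 - 20 + 5) mod 7 = 2593 mod 7 = 3 -> Thursday (Mon=0 ... Sun=6)
Day of year: 70; offset = 69
Weekday index = (3 + 69) mod 7 = 2 -> Wednesday
Weekend days: Saturday, Sunday

No


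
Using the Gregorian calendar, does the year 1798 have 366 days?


Gregorian leap year rule: divisible by 4, but not by 100, unless also by 400.
1798 is not divisible by 4 -> not a leap year

No


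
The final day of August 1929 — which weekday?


August 1929 has 31 days
Anchor: Jan 1, 1929. With p = 1929 - 1 = 1928: (p + p//4 - p//100 + p//400) mod 7 = (1928 + 482 - 19 + 4) mod 7 = 2395 mod 7 = 1 -> Tuesday (Mon=0 ... Sun=6)
Days before August (Jan-Jul): 212; August 1 index = (1 + 212) mod 7 = 3 -> Thursday
Last day offset: 31 - 1 = 30 days
Weekday index = (3 + 30) mod 7 = 5

Saturday, August 31


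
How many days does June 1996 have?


June 1996

30 days


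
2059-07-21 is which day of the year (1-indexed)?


Date: July 21, 2059
Days in months 1 through 6: 181
Plus 21 days in July

Day of year: 202


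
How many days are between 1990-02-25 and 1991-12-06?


From 1990-02-25 to 1991-12-06
1990-02-25: days before February = 31; day of year = 31 + 25 = 56
1991-12-06: days before December = 31 + 28 + 31 + 30 + 31 + 30 + 31 + 31 + 30 + 31 + 30 = 334 (1991 is not a leap year); day of year = 334 + 6 = 340
Rest of 1990: 365 - 56 = 309
Total = 309 + 340 = 649

649 days


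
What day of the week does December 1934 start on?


Target: December 1, 1934
Anchor: Jan 1, 1934. With p = 1934 - 1 = 1933: (p + p//4 - p//100 + p//400) mod 7 = (1933 + 483 - 19 + 4) mod 7 = 2401 mod 7 = 0 -> Monday (Mon=0 ... Sun=6)
Days before December (Jan-Nov): 334 days
Weekday index = (0 + 334) mod 7 = 5

Saturday


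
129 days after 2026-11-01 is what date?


Start: 2026-11-01, add 129 days
November 2026 has 30 days: 30 - 1 = 29 days to November 30 -> 100 left
December 2026 has 31 days -> 69 left
January 2027 has 31 days -> 38 left
February 2027 has 28 days -> 10 left
March 2027: 10 <= 31 -> lands on March 10

Result: 2027-03-10


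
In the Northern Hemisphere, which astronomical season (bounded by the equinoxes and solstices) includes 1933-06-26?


Date: June 26
Astronomical Summer (approx.; exact equinox/solstice day varies by year): June 21 to September 21
June 26 falls within the Summer window

Summer


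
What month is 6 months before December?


December is month 12
12 - 6 = 6

June


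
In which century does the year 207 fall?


Century = (year - 1) // 100 + 1
= (207 - 1) // 100 + 1
= 206 // 100 + 1
= 2 + 1

3rd century


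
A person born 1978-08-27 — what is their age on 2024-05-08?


Birth: 1978-08-27
Reference: 2024-05-08
Year difference: 2024 - 1978 = 46
Birthday not yet reached in 2024, subtract 1

45 years old


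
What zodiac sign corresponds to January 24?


Date: January 24
Conventional tropical zodiac dates: Aquarius from January 20 onward; Pisces starts February 19
January 24 falls within the Aquarius range

Aquarius


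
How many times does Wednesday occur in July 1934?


July 1934 has 31 days
Anchor: Jan 1, 1934. With p = 1934 - 1 = 1933: (p + p//4 - p//100 + p//400) mod 7 = (1933 + 483 - 19 + 4) mod 7 = 2401 mod 7 = 0 -> Monday (Mon=0 ... Sun=6)
Days before July (Jan-Jun): 181; July 1 index = (0 + 181) mod 7 = 6 -> Sunday
First Wednesday is July 4
Wednesdays: 4, 11, 18, 25

4 Wednesdays


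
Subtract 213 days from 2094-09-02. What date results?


Start: 2094-09-02, subtract 213 days
Back 2 days from September 2 reaches August 31, 2094 -> 211 left
August 2094 has 31 days -> back to July 31, 2094 -> 180 left
July 2094 has 31 days -> back to June 30, 2094 -> 149 left
June 2094 has 30 days -> back to May 31, 2094 -> 119 left
May 2094 has 31 days -> back to April 30, 2094 -> 88 left
April 2094 has 30 days -> back to March 31, 2094 -> 58 left
March 2094 has 31 days -> back to February 28, 2094 -> 27 left
February 2094: 28 - 27 = 1 -> lands on February 1

Result: 2094-02-01


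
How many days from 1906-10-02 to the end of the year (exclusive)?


Day of year: 275 of 365
Remaining = 365 - 275

90 days


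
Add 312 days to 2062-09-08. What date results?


Start: 2062-09-08, add 312 days
September 2062 has 30 days: 30 - 8 = 22 days to September 30 -> 290 left
October 2062 has 31 days -> 259 left
November 2062 has 30 days -> 229 left
December 2062 has 31 days -> 198 left
January 2063 has 31 days -> 167 left
February 2063 has 28 days -> 139 left
March 2063 has 31 days -> 108 left
April 2063 has 30 days -> 78 left
May 2063 has 31 days -> 47 left
June 2063 has 30 days -> 17 left
July 2063: 17 <= 31 -> lands on July 17

Result: 2063-07-17


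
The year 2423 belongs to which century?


Century = (year - 1) // 100 + 1
= (2423 - 1) // 100 + 1
= 2422 // 100 + 1
= 24 + 1

25th century


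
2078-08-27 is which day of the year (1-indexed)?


Date: August 27, 2078
Days in months 1 through 7: 212
Plus 27 days in August

Day of year: 239


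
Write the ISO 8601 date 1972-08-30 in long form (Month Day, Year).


ISO 1972-08-30 parses as year=1972, month=08, day=30
Month 8 -> August

August 30, 1972


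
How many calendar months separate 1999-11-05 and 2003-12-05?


From November 1999 to December 2003
4 years * 12 = 48 months, plus 1 month = 49

49 months


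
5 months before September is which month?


September is month 9
9 - 5 = 4

April


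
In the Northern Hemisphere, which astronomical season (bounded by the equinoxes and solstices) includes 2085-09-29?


Date: September 29
Astronomical Autumn (approx.; exact equinox/solstice day varies by year): September 22 to December 20
September 29 falls within the Autumn window

Autumn


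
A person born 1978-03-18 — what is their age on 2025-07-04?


Birth: 1978-03-18
Reference: 2025-07-04
Year difference: 2025 - 1978 = 47

47 years old


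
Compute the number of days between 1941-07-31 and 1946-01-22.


From 1941-07-31 to 1946-01-22
1941-07-31: days before July = 31 + 28 + 31 + 30 + 31 + 30 = 181 (1941 is not a leap year); day of year = 181 + 31 = 212
1946-01-22: day of year = 22
Rest of 1941: 365 - 212 = 153
Full years 1942 (365), 1943 (365), 1944 (366), 1945 (365): 1461
Total = 153 + 1461 + 22 = 1636

1636 days


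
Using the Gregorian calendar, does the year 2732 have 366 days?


Gregorian leap year rule: divisible by 4, but not by 100, unless also by 400.
2732 is divisible by 4 but not 100 -> leap year

Yes


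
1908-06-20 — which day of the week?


Date: June 20, 1908
Anchor: Jan 1, 1908. With p = 1908 - 1 = 1907: (p + p//4 - p//100 + p//400) mod 7 = (1907 + 476 - 19 + 4) mod 7 = 2368 mod 7 = 2 -> Wednesday (Mon=0 ... Sun=6)
Days before June (Jan-May): 152; offset = 152 + 20 - 1 = 171
Weekday index = (2 + 171) mod 7 = 5

Day of the week: Saturday


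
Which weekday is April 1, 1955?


Target: April 1, 1955
Anchor: Jan 1, 1955. With p = 1955 - 1 = 1954: (p + p//4 - p//100 + p//400) mod 7 = (1954 + 488 - 19 + 4) mod 7 = 2427 mod 7 = 5 -> Saturday (Mon=0 ... Sun=6)
Days before April (Jan-Mar): 90 days
Weekday index = (5 + 90) mod 7 = 4

Friday


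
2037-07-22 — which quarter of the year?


Month: July (month 7)
Q1: Jan-Mar, Q2: Apr-Jun, Q3: Jul-Sep, Q4: Oct-Dec

Q3


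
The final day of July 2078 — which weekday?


July 2078 has 31 days
Anchor: Jan 1, 2078. With p = 2078 - 1 = 2077: (p + p//4 - p//100 + p//400) mod 7 = (2077 + 519 - 20 + 5) mod 7 = 2581 mod 7 = 5 -> Saturday (Mon=0 ... Sun=6)
Days before July (Jan-Jun): 181; July 1 index = (5 + 181) mod 7 = 4 -> Friday
Last day offset: 31 - 1 = 30 days
Weekday index = (4 + 30) mod 7 = 6

Sunday, July 31


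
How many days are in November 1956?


November 1956

30 days


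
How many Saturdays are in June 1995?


June 1995 has 30 days
Anchor: Jan 1, 1995. With p = 1995 - 1 = 1994: (p + p//4 - p//100 + p//400) mod 7 = (1994 + 498 - 19 + 4) mod 7 = 2477 mod 7 = 6 -> Sunday (Mon=0 ... Sun=6)
Days before June (Jan-May): 151; June 1 index = (6 + 151) mod 7 = 3 -> Thursday
First Saturday is June 3
Saturdays: 3, 10, 17, 24

4 Saturdays


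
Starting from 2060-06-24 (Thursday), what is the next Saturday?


Current: Thursday
Target: Saturday
Days ahead: 2

Next Saturday: 2060-06-26


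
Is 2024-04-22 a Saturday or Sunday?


Anchor: Jan 1, 2024. With p = 2024 - 1 = 2023: (p + p//4 - p//100 + p//400) mod 7 = (2023 + 505 - 20 + 5) mod 7 = 2513 mod 7 = 0 -> Monday (Mon=0 ... Sun=6)
Day of year: 113; offset = 112
Weekday index = (0 + 112) mod 7 = 0 -> Monday
Weekend days: Saturday, Sunday

No


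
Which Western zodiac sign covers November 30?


Date: November 30
Conventional tropical zodiac dates: Sagittarius from November 22 onward; Capricorn starts December 22
November 30 falls within the Sagittarius range

Sagittarius


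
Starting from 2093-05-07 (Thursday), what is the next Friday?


Current: Thursday
Target: Friday
Days ahead: 1

Next Friday: 2093-05-08


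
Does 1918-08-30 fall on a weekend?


Anchor: Jan 1, 1918. With p = 1918 - 1 = 1917: (p + p//4 - p//100 + p//400) mod 7 = (1917 + 479 - 19 + 4) mod 7 = 2381 mod 7 = 1 -> Tuesday (Mon=0 ... Sun=6)
Day of year: 242; offset = 241
Weekday index = (1 + 241) mod 7 = 4 -> Friday
Weekend days: Saturday, Sunday

No


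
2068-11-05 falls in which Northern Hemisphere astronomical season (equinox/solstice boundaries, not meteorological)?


Date: November 5
Astronomical Autumn (approx.; exact equinox/solstice day varies by year): September 22 to December 20
November 5 falls within the Autumn window

Autumn


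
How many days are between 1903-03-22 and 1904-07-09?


From 1903-03-22 to 1904-07-09
1903-03-22: days before March = 31 + 28 = 59 (1903 is not a leap year); day of year = 59 + 22 = 81
1904-07-09: days before July = 31 + 29 + 31 + 30 + 31 + 30 = 182 (1904 is a leap year); day of year = 182 + 9 = 191
Rest of 1903: 365 - 81 = 284
Total = 284 + 191 = 475

475 days


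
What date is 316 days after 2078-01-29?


Start: 2078-01-29, add 316 days
January 2078 has 31 days: 31 - 29 = 2 days to January 31 -> 314 left
February 2078 has 28 days -> 286 left
March 2078 has 31 days -> 255 left
April 2078 has 30 days -> 225 left
May 2078 has 31 days -> 194 left
June 2078 has 30 days -> 164 left
July 2078 has 31 days -> 133 left
August 2078 has 31 days -> 102 left
September 2078 has 30 days -> 72 left
October 2078 has 31 days -> 41 left
November 2078 has 30 days -> 11 left
December 2078: 11 <= 31 -> lands on December 11

Result: 2078-12-11


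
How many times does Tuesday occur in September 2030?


September 2030 has 30 days
Anchor: Jan 1, 2030. With p = 2030 - 1 = 2029: (p + p//4 - p//100 + p//400) mod 7 = (2029 + 507 - 20 + 5) mod 7 = 2521 mod 7 = 1 -> Tuesday (Mon=0 ... Sun=6)
Days before September (Jan-Aug): 243; September 1 index = (1 + 243) mod 7 = 6 -> Sunday
First Tuesday is September 3
Tuesdays: 3, 10, 17, 24

4 Tuesdays


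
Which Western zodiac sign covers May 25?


Date: May 25
Conventional tropical zodiac dates: Gemini from May 21 onward; Cancer starts June 21
May 25 falls within the Gemini range

Gemini


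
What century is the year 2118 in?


Century = (year - 1) // 100 + 1
= (2118 - 1) // 100 + 1
= 2117 // 100 + 1
= 21 + 1

22nd century


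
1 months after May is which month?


May is month 5
5 + 1 = 6

June


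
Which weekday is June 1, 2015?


Target: June 1, 2015
Anchor: Jan 1, 2015. With p = 2015 - 1 = 2014: (p + p//4 - p//100 + p//400) mod 7 = (2014 + 503 - 20 + 5) mod 7 = 2502 mod 7 = 3 -> Thursday (Mon=0 ... Sun=6)
Days before June (Jan-May): 151 days
Weekday index = (3 + 151) mod 7 = 0

Monday


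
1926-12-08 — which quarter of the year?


Month: December (month 12)
Q1: Jan-Mar, Q2: Apr-Jun, Q3: Jul-Sep, Q4: Oct-Dec

Q4


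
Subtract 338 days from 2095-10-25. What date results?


Start: 2095-10-25, subtract 338 days
Back 25 days from October 25 reaches September 30, 2095 -> 313 left
September 2095 has 30 days -> back to August 31, 2095 -> 283 left
August 2095 has 31 days -> back to July 31, 2095 -> 252 left
July 2095 has 31 days -> back to June 30, 2095 -> 221 left
June 2095 has 30 days -> back to May 31, 2095 -> 191 left
May 2095 has 31 days -> back to April 30, 2095 -> 160 left
April 2095 has 30 days -> back to March 31, 2095 -> 130 left
March 2095 has 31 days -> back to February 28, 2095 -> 99 left
February 2095 has 28 days -> back to January 31, 2095 -> 71 left
January 2095 has 31 days -> back to December 31, 2094 -> 40 left
December 2094 has 31 days -> back to November 30, 2094 -> 9 left
November 2094: 30 - 9 = 21 -> lands on November 21

Result: 2094-11-21


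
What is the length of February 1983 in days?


February 1983 (leap year: no)

28 days


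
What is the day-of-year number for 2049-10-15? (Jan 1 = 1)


Date: October 15, 2049
Days in months 1 through 9: 273
Plus 15 days in October

Day of year: 288


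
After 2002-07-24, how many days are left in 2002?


Day of year: 205 of 365
Remaining = 365 - 205

160 days


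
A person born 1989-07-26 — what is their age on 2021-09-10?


Birth: 1989-07-26
Reference: 2021-09-10
Year difference: 2021 - 1989 = 32

32 years old


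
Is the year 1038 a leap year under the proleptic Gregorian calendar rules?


Gregorian leap year rule: divisible by 4, but not by 100, unless also by 400.
1038 is not divisible by 4 -> not a leap year

No


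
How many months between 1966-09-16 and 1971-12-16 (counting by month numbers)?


From September 1966 to December 1971
5 years * 12 = 60 months, plus 3 months = 63

63 months


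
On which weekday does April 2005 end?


April 2005 has 30 days
Anchor: Jan 1, 2005. With p = 2005 - 1 = 2004: (p + p//4 - p//100 + p//400) mod 7 = (2004 + 501 - 20 + 5) mod 7 = 2490 mod 7 = 5 -> Saturday (Mon=0 ... Sun=6)
Days before April (Jan-Mar): 90; April 1 index = (5 + 90) mod 7 = 4 -> Friday
Last day offset: 30 - 1 = 29 days
Weekday index = (4 + 29) mod 7 = 5

Saturday, April 30


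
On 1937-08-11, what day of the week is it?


Date: August 11, 1937
Anchor: Jan 1, 1937. With p = 1937 - 1 = 1936: (p + p//4 - p//100 + p//400) mod 7 = (1936 + 484 - 19 + 4) mod 7 = 2405 mod 7 = 4 -> Friday (Mon=0 ... Sun=6)
Days before August (Jan-Jul): 212; offset = 212 + 11 - 1 = 222
Weekday index = (4 + 222) mod 7 = 2

Day of the week: Wednesday


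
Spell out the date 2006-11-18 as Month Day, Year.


ISO 2006-11-18 parses as year=2006, month=11, day=18
Month 11 -> November

November 18, 2006


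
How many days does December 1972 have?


December 1972

31 days


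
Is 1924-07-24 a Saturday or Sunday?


Anchor: Jan 1, 1924. With p = 1924 - 1 = 1923: (p + p//4 - p//100 + p//400) mod 7 = (1923 + 480 - 19 + 4) mod 7 = 2388 mod 7 = 1 -> Tuesday (Mon=0 ... Sun=6)
Day of year: 206; offset = 205
Weekday index = (1 + 205) mod 7 = 3 -> Thursday
Weekend days: Saturday, Sunday

No


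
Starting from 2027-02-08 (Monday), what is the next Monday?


Current: Monday
Target: Monday
Days ahead: 7

Next Monday: 2027-02-15


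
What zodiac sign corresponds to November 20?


Date: November 20
Conventional tropical zodiac dates: Scorpio from October 23 onward; Sagittarius starts November 22
November 20 falls within the Scorpio range

Scorpio


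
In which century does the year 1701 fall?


Century = (year - 1) // 100 + 1
= (1701 - 1) // 100 + 1
= 1700 // 100 + 1
= 17 + 1

18th century


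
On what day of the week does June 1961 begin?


Target: June 1, 1961
Anchor: Jan 1, 1961. With p = 1961 - 1 = 1960: (p + p//4 - p//100 + p//400) mod 7 = (1960 + 490 - 19 + 4) mod 7 = 2435 mod 7 = 6 -> Sunday (Mon=0 ... Sun=6)
Days before June (Jan-May): 151 days
Weekday index = (6 + 151) mod 7 = 3

Thursday


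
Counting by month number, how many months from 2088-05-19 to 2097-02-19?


From May 2088 to February 2097
9 years * 12 = 108 months, minus 3 months = 105

105 months


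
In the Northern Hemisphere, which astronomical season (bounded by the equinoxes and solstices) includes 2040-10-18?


Date: October 18
Astronomical Autumn (approx.; exact equinox/solstice day varies by year): September 22 to December 20
October 18 falls within the Autumn window

Autumn


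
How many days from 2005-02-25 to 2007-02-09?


From 2005-02-25 to 2007-02-09
2005-02-25: days before February = 31; day of year = 31 + 25 = 56
2007-02-09: days before February = 31; day of year = 31 + 9 = 40
Rest of 2005: 365 - 56 = 309
Full years 2006 (365): 365
Total = 309 + 365 + 40 = 714

714 days


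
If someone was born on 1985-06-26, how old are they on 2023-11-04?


Birth: 1985-06-26
Reference: 2023-11-04
Year difference: 2023 - 1985 = 38

38 years old


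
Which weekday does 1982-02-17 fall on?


Date: February 17, 1982
Anchor: Jan 1, 1982. With p = 1982 - 1 = 1981: (p + p//4 - p//100 + p//400) mod 7 = (1981 + 495 - 19 + 4) mod 7 = 2461 mod 7 = 4 -> Friday (Mon=0 ... Sun=6)
Days before February (Jan): 31; offset = 31 + 17 - 1 = 47
Weekday index = (4 + 47) mod 7 = 2

Day of the week: Wednesday


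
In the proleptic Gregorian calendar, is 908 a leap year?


Gregorian leap year rule: divisible by 4, but not by 100, unless also by 400.
908 is divisible by 4 but not 100 -> leap year

Yes


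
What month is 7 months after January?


January is month 1
1 + 7 = 8

August


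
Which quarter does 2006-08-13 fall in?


Month: August (month 8)
Q1: Jan-Mar, Q2: Apr-Jun, Q3: Jul-Sep, Q4: Oct-Dec

Q3


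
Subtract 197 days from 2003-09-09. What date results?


Start: 2003-09-09, subtract 197 days
Back 9 days from September 9 reaches August 31, 2003 -> 188 left
August 2003 has 31 days -> back to July 31, 2003 -> 157 left
July 2003 has 31 days -> back to June 30, 2003 -> 126 left
June 2003 has 30 days -> back to May 31, 2003 -> 96 left
May 2003 has 31 days -> back to April 30, 2003 -> 65 left
April 2003 has 30 days -> back to March 31, 2003 -> 35 left
March 2003 has 31 days -> back to February 28, 2003 -> 4 left
February 2003: 28 - 4 = 24 -> lands on February 24

Result: 2003-02-24


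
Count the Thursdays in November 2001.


November 2001 has 30 days
Anchor: Jan 1, 2001. With p = 2001 - 1 = 2000: (p + p//4 - p//100 + p//400) mod 7 = (2000 + 500 - 20 + 5) mod 7 = 2485 mod 7 = 0 -> Monday (Mon=0 ... Sun=6)
Days before November (Jan-Oct): 304; November 1 index = (0 + 304) mod 7 = 3 -> Thursday
First Thursday is November 1
Thursdays: 1, 8, 15, 22, 29

5 Thursdays


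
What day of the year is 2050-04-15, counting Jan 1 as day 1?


Date: April 15, 2050
Days in months 1 through 3: 90
Plus 15 days in April

Day of year: 105


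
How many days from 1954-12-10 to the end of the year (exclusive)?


Day of year: 344 of 365
Remaining = 365 - 344

21 days


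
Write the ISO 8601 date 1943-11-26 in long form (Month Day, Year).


ISO 1943-11-26 parses as year=1943, month=11, day=26
Month 11 -> November

November 26, 1943


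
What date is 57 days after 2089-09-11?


Start: 2089-09-11, add 57 days
September 2089 has 30 days: 30 - 11 = 19 days to September 30 -> 38 left
October 2089 has 31 days -> 7 left
November 2089: 7 <= 30 -> lands on November 7

Result: 2089-11-07


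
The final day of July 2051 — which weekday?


July 2051 has 31 days
Anchor: Jan 1, 2051. With p = 2051 - 1 = 2050: (p + p//4 - p//100 + p//400) mod 7 = (2050 + 512 - 20 + 5) mod 7 = 2547 mod 7 = 6 -> Sunday (Mon=0 ... Sun=6)
Days before July (Jan-Jun): 181; July 1 index = (6 + 181) mod 7 = 5 -> Saturday
Last day offset: 31 - 1 = 30 days
Weekday index = (5 + 30) mod 7 = 0

Monday, July 31


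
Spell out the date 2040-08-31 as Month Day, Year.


ISO 2040-08-31 parses as year=2040, month=08, day=31
Month 8 -> August

August 31, 2040


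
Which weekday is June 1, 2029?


Target: June 1, 2029
Anchor: Jan 1, 2029. With p = 2029 - 1 = 2028: (p + p//4 - p//100 + p//400) mod 7 = (2028 + 507 - 20 + 5) mod 7 = 2520 mod 7 = 0 -> Monday (Mon=0 ... Sun=6)
Days before June (Jan-May): 151 days
Weekday index = (0 + 151) mod 7 = 4

Friday


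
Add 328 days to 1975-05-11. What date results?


Start: 1975-05-11, add 328 days
May 1975 has 31 days: 31 - 11 = 20 days to May 31 -> 308 left
June 1975 has 30 days -> 278 left
July 1975 has 31 days -> 247 left
August 1975 has 31 days -> 216 left
September 1975 has 30 days -> 186 left
October 1975 has 31 days -> 155 left
November 1975 has 30 days -> 125 left
December 1975 has 31 days -> 94 left
January 1976 has 31 days -> 63 left
February 1976 has 29 days -> 34 left
March 1976 has 31 days -> 3 left
April 1976: 3 <= 30 -> lands on April 3

Result: 1976-04-03


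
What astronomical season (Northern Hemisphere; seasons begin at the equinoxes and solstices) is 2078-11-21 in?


Date: November 21
Astronomical Autumn (approx.; exact equinox/solstice day varies by year): September 22 to December 20
November 21 falls within the Autumn window

Autumn


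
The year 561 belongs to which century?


Century = (year - 1) // 100 + 1
= (561 - 1) // 100 + 1
= 560 // 100 + 1
= 5 + 1

6th century


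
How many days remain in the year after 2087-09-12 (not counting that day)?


Day of year: 255 of 365
Remaining = 365 - 255

110 days


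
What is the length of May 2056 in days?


May 2056

31 days


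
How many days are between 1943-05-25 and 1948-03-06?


From 1943-05-25 to 1948-03-06
1943-05-25: days before May = 31 + 28 + 31 + 30 = 120 (1943 is not a leap year); day of year = 120 + 25 = 145
1948-03-06: days before March = 31 + 29 = 60 (1948 is a leap year); day of year = 60 + 6 = 66
Rest of 1943: 365 - 145 = 220
Full years 1944 (366), 1945 (365), 1946 (365), 1947 (365): 1461
Total = 220 + 1461 + 66 = 1747

1747 days
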